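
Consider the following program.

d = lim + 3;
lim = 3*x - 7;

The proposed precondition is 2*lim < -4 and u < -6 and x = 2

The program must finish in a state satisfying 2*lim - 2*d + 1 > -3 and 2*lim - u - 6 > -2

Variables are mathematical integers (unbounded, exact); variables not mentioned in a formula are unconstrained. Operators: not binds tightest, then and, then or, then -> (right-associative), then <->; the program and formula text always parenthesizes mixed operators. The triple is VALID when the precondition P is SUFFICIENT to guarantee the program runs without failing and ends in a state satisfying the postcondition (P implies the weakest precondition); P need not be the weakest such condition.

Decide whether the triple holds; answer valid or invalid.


Working backward. After the program, the postcondition 2*lim - 2*d + 1 > -3 and 2*lim - u - 6 > -2 must hold; in canonical form it is 2*lim > 2*d - 4 and 2*lim > u + 4.
Before lim := 3*x - 7: 6*x > 2*d + 10 and 6*x > u + 18
Before d := lim + 3: 6*x > 2*lim + 16 and 6*x > u + 18
The weakest precondition is 6*x > 2*lim + 16 and 6*x > u + 18.
Check whether 2*lim < -4 and u < -6 and x = 2 implies it.
Every state satisfying the precondition satisfies the weakest precondition: the implication holds.
Answer: valid


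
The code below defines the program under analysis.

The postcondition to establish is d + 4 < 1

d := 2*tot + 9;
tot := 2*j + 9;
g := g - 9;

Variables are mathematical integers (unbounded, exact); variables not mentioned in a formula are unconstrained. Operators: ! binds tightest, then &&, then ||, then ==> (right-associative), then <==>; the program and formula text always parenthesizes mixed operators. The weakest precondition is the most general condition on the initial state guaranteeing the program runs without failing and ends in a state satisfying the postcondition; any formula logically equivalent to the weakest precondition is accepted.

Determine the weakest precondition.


Working backward. After the program, the postcondition d + 4 < 1 must hold; in canonical form it is d < -3.
Before g := g - 9: d < -3
Before tot := 2*j + 9: d < -3
Before d := 2*tot + 9: 2*tot < -12
Answer: WP = 2*tot < -12


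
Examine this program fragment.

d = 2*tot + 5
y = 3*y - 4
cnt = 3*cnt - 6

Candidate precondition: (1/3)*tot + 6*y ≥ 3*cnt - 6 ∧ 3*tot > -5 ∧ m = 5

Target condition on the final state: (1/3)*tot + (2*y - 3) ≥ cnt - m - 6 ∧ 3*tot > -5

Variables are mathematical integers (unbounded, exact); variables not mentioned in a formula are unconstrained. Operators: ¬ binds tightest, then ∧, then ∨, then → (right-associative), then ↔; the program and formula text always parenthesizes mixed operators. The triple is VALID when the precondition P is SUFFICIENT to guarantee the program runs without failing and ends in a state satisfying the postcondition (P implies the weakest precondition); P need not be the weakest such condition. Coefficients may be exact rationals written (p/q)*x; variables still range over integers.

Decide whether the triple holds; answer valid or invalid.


Working backward. After the program, the postcondition (1/3)*tot + (2*y - 3) ≥ cnt - m - 6 ∧ 3*tot > -5 must hold; in canonical form it is m + (1/3)*tot + 2*y ≥ cnt - 3 ∧ 3*tot > -5.
Before cnt := 3*cnt - 6: m + (1/3)*tot + 2*y ≥ 3*cnt - 9 ∧ 3*tot > -5
Before y := 3*y - 4: m + (1/3)*tot + 6*y ≥ 3*cnt - 1 ∧ 3*tot > -5
Before d := 2*tot + 5: m + (1/3)*tot + 6*y ≥ 3*cnt - 1 ∧ 3*tot > -5
The weakest precondition is m + (1/3)*tot + 6*y ≥ 3*cnt - 1 ∧ 3*tot > -5.
Check whether (1/3)*tot + 6*y ≥ 3*cnt - 6 ∧ 3*tot > -5 ∧ m = 5 implies it.
Every state satisfying the precondition satisfies the weakest precondition: the implication holds.
Answer: valid


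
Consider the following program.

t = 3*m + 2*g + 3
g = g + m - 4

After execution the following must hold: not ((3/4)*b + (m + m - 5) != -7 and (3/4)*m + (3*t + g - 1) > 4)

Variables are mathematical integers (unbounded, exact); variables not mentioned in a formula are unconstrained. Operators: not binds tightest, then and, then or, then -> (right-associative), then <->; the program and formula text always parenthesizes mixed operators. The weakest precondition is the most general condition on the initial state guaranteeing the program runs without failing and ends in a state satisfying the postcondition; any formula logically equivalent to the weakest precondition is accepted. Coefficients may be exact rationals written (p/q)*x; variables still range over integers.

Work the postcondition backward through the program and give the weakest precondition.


Working backward. After the program, the postcondition not ((3/4)*b + (m + m - 5) != -7 and (3/4)*m + (3*t + g - 1) > 4) must hold; in canonical form it is not ((3/4)*b + 2*m != -2 and g + (3/4)*m + 3*t > 5).
Before g := g + m - 4: not ((3/4)*b + 2*m != -2 and g + (7/4)*m + 3*t > 9)
Before t := 3*m + 2*g + 3: not ((3/4)*b + 2*m != -2 and 7*g + (43/4)*m > 0)
Answer: WP = not ((3/4)*b + 2*m != -2 and 7*g + (43/4)*m > 0)


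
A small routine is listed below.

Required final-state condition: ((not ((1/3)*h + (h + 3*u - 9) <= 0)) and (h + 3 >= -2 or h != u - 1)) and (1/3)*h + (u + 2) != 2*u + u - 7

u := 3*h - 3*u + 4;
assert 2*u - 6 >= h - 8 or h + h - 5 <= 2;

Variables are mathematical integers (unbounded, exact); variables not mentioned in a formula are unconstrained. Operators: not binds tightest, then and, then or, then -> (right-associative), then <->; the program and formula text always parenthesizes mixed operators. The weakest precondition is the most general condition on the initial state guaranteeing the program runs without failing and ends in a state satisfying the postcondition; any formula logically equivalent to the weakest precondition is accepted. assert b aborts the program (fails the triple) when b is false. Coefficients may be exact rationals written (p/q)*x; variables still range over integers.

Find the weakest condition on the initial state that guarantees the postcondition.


Working backward. After the program, the postcondition ((not ((1/3)*h + (h + 3*u - 9) <= 0)) and (h + 3 >= -2 or h != u - 1)) and (1/3)*h + (u + 2) != 2*u + u - 7 must hold; in canonical form it is (not ((4/3)*h + 3*u <= 9)) and (h >= -5 or h != u - 1) and (1/3)*h != 2*u - 9.
Before assert 2*u - 6 >= h - 8 or h + h - 5 <= 2: (2*u >= h - 2 or 2*h <= 7) and (not ((4/3)*h + 3*u <= 9)) and (h >= -5 or h != u - 1) and (1/3)*h != 2*u - 9
Before u := 3*h - 3*u + 4: (5*h >= 6*u - 10 or 2*h <= 7) and (not ((31/3)*h <= 9*u - 3)) and (h >= -5 or 3*u != 2*h + 3) and 6*u != (17/3)*h - 1
Answer: WP = (5*h >= 6*u - 10 or 2*h <= 7) and (not ((31/3)*h <= 9*u - 3)) and (h >= -5 or 3*u != 2*h + 3) and 6*u != (17/3)*h - 1


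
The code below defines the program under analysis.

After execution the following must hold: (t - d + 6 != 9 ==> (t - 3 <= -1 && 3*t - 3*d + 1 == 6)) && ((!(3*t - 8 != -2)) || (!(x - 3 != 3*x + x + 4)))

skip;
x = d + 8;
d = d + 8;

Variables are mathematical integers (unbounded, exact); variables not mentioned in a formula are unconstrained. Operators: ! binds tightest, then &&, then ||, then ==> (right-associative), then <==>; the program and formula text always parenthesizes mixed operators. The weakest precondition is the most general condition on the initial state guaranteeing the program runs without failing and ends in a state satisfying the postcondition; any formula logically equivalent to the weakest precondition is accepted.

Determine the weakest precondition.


Working backward. After the program, the postcondition (t - d + 6 != 9 ==> (t - 3 <= -1 && 3*t - 3*d + 1 == 6)) && ((!(3*t - 8 != -2)) || (!(x - 3 != 3*x + x + 4))) must hold; in canonical form it is (t != d + 3 ==> (t <= 2 && 3*t == 3*d + 5)) && ((!(3*t != 6)) || (!(3*x != -7))).
Before d := d + 8: (t != d + 11 ==> (t <= 2 && 3*t == 3*d + 29)) && ((!(3*t != 6)) || (!(3*x != -7)))
Before x := d + 8: (t != d + 11 ==> (t <= 2 && 3*t == 3*d + 29)) && ((!(3*t != 6)) || (!(3*d != -31)))
Before skip: (t != d + 11 ==> (t <= 2 && 3*t == 3*d + 29)) && ((!(3*t != 6)) || (!(3*d != -31)))
Answer: WP = (t != d + 11 ==> (t <= 2 && 3*t == 3*d + 29)) && ((!(3*t != 6)) || (!(3*d != -31)))


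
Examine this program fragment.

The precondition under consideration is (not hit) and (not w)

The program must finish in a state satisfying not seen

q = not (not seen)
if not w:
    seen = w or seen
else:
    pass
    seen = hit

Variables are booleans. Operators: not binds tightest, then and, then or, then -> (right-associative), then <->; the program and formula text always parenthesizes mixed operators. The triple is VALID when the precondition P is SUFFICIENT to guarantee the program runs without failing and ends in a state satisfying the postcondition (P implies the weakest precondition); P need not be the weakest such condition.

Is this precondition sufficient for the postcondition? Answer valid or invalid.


Working backward. After the program, not seen must hold.
Then branch requires not (w or seen); else branch requires not hit.
Before the if: ((not w) -> (not (w or seen))) and (w -> (not hit))
Before q := not (not seen): ((not w) -> (not (w or seen))) and (w -> (not hit))
The weakest precondition is ((not w) -> (not (w or seen))) and (w -> (not hit)).
Check whether (not hit) and (not w) implies it.
Countermodel: at the initial state hit = false, seen = true, w = false, the precondition holds but the weakest precondition fails.
Answer: invalid


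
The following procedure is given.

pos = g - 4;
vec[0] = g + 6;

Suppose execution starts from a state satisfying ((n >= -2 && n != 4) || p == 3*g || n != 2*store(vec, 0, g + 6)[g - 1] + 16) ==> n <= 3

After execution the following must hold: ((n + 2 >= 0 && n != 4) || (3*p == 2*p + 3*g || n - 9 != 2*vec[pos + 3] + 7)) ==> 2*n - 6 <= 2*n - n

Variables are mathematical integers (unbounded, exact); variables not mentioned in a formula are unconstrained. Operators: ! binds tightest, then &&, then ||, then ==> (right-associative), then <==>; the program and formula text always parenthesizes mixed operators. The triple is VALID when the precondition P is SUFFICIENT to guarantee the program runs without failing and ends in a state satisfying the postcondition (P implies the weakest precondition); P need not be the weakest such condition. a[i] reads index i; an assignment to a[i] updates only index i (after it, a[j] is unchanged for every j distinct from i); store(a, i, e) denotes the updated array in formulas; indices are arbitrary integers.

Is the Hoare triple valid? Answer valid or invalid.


Working backward. After the program, the postcondition ((n + 2 >= 0 && n != 4) || (3*p == 2*p + 3*g || n - 9 != 2*vec[pos + 3] + 7)) ==> 2*n - 6 <= 2*n - n must hold; in canonical form it is ((n >= -2 && n != 4) || p == 3*g || n != 2*vec[pos + 3] + 16) ==> n <= 6.
Before vec[0] := g + 6: ((n >= -2 && n != 4) || p == 3*g || n != 2*store(vec, 0, g + 6)[pos + 3] + 16) ==> n <= 6
Before pos := g - 4: ((n >= -2 && n != 4) || p == 3*g || n != 2*store(vec, 0, g + 6)[g - 1] + 16) ==> n <= 6
The weakest precondition is ((n >= -2 && n != 4) || p == 3*g || n != 2*store(vec, 0, g + 6)[g - 1] + 16) ==> n <= 6.
Check whether ((n >= -2 && n != 4) || p == 3*g || n != 2*store(vec, 0, g + 6)[g - 1] + 16) ==> n <= 3 implies it.
Every state satisfying the precondition satisfies the weakest precondition: the implication holds.
Answer: valid


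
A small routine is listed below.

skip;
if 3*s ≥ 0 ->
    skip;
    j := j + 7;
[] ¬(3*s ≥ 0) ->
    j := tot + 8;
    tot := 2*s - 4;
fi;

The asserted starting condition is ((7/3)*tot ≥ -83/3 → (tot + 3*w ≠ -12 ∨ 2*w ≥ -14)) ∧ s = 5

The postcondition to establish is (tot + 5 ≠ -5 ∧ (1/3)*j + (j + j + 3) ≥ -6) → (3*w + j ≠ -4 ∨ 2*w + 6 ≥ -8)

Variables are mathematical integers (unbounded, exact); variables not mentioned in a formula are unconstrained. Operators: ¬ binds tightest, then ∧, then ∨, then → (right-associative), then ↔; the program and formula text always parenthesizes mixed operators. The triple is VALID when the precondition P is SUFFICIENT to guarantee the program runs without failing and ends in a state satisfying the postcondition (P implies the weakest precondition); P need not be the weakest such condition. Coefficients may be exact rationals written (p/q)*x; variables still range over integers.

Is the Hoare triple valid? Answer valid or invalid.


Working backward. After the program, the postcondition (tot + 5 ≠ -5 ∧ (1/3)*j + (j + j + 3) ≥ -6) → (3*w + j ≠ -4 ∨ 2*w + 6 ≥ -8) must hold; in canonical form it is (tot ≠ -10 ∧ (7/3)*j ≥ -9) → (j + 3*w ≠ -4 ∨ 2*w ≥ -14).
Then branch requires (tot ≠ -10 ∧ (7/3)*j ≥ -76/3) → (j + 3*w ≠ -11 ∨ 2*w ≥ -14); else branch requires (2*s ≠ -6 ∧ (7/3)*tot ≥ -83/3) → (tot + 3*w ≠ -12 ∨ 2*w ≥ -14).
Before the if: (3*s ≥ 0 → ((tot ≠ -10 ∧ (7/3)*j ≥ -76/3) → (j + 3*w ≠ -11 ∨ 2*w ≥ -14))) ∧ ((¬(3*s ≥ 0)) → ((2*s ≠ -6 ∧ (7/3)*tot ≥ -83/3) → (tot + 3*w ≠ -12 ∨ 2*w ≥ -14)))
Before skip: (3*s ≥ 0 → ((tot ≠ -10 ∧ (7/3)*j ≥ -76/3) → (j + 3*w ≠ -11 ∨ 2*w ≥ -14))) ∧ ((¬(3*s ≥ 0)) → ((2*s ≠ -6 ∧ (7/3)*tot ≥ -83/3) → (tot + 3*w ≠ -12 ∨ 2*w ≥ -14)))
The weakest precondition is (3*s ≥ 0 → ((tot ≠ -10 ∧ (7/3)*j ≥ -76/3) → (j + 3*w ≠ -11 ∨ 2*w ≥ -14))) ∧ ((¬(3*s ≥ 0)) → ((2*s ≠ -6 ∧ (7/3)*tot ≥ -83/3) → (tot + 3*w ≠ -12 ∨ 2*w ≥ -14))).
Check whether ((7/3)*tot ≥ -83/3 → (tot + 3*w ≠ -12 ∨ 2*w ≥ -14)) ∧ s = 5 implies it.
Countermodel: at the initial state j = 13, s = 5, tot = 13, w = -8, the precondition holds but the weakest precondition fails.
Answer: invalid


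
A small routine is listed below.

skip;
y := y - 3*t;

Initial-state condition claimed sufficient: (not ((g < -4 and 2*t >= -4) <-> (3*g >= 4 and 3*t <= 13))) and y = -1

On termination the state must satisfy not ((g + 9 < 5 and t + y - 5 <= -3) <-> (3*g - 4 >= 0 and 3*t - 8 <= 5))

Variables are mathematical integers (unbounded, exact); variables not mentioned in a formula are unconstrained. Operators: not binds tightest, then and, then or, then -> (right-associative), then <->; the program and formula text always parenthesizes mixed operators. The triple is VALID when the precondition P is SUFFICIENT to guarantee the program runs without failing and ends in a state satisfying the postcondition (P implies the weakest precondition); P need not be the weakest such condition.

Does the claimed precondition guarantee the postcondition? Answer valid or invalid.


Working backward. After the program, the postcondition not ((g + 9 < 5 and t + y - 5 <= -3) <-> (3*g - 4 >= 0 and 3*t - 8 <= 5)) must hold; in canonical form it is not ((g < -4 and t + y <= 2) <-> (3*g >= 4 and 3*t <= 13)).
Before y := y - 3*t: not ((g < -4 and y <= 2*t + 2) <-> (3*g >= 4 and 3*t <= 13))
Before skip: not ((g < -4 and y <= 2*t + 2) <-> (3*g >= 4 and 3*t <= 13))
The weakest precondition is not ((g < -4 and y <= 2*t + 2) <-> (3*g >= 4 and 3*t <= 13)).
Check whether (not ((g < -4 and 2*t >= -4) <-> (3*g >= 4 and 3*t <= 13))) and y = -1 implies it.
Countermodel: at the initial state g = -5, t = -2, y = -1, the precondition holds but the weakest precondition fails.
Answer: invalid


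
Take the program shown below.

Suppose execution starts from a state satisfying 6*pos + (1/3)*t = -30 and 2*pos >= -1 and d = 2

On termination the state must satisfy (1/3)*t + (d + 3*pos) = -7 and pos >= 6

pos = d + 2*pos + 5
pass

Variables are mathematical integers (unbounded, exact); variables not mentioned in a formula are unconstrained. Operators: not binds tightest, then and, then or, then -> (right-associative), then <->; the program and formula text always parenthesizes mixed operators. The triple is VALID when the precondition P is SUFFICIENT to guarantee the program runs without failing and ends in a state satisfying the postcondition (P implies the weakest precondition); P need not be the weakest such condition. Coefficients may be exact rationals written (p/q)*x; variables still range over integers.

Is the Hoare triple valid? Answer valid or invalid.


Working backward. After the program, the postcondition (1/3)*t + (d + 3*pos) = -7 and pos >= 6 must hold; in canonical form it is d + 3*pos + (1/3)*t = -7 and pos >= 6.
Before skip: d + 3*pos + (1/3)*t = -7 and pos >= 6
Before pos := d + 2*pos + 5: 4*d + 6*pos + (1/3)*t = -22 and d + 2*pos >= 1
The weakest precondition is 4*d + 6*pos + (1/3)*t = -22 and d + 2*pos >= 1.
Check whether 6*pos + (1/3)*t = -30 and 2*pos >= -1 and d = 2 implies it.
Every state satisfying the precondition satisfies the weakest precondition: the implication holds.
Answer: valid


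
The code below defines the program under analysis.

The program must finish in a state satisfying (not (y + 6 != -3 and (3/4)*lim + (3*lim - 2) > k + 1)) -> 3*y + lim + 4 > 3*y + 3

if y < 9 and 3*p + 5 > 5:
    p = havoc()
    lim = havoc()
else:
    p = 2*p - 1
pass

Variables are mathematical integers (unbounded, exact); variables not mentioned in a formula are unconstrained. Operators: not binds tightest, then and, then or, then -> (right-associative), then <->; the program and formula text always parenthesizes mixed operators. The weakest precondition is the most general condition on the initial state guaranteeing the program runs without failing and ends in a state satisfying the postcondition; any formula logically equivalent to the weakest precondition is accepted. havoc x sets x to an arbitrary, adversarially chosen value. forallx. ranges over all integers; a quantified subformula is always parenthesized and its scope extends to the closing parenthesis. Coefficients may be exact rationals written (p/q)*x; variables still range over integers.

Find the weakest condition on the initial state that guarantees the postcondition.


Working backward. After the program, the postcondition (not (y + 6 != -3 and (3/4)*lim + (3*lim - 2) > k + 1)) -> 3*y + lim + 4 > 3*y + 3 must hold; in canonical form it is (not (y != -9 and (15/4)*lim > k + 3)) -> lim > -1.
Before skip: (not (y != -9 and (15/4)*lim > k + 3)) -> lim > -1
Then branch requires forall lim_1. ((not (y != -9 and (15/4)*lim_1 > k + 3)) -> lim_1 > -1); else branch requires (not (y != -9 and (15/4)*lim > k + 3)) -> lim > -1.
Before the if: ((y < 9 and 3*p > 0) -> (forall lim_1. ((not (y != -9 and (15/4)*lim_1 > k + 3)) -> lim_1 > -1))) and ((not (y < 9 and 3*p > 0)) -> ((not (y != -9 and (15/4)*lim > k + 3)) -> lim > -1))
Answer: WP = ((y < 9 and 3*p > 0) -> (forall lim_1. ((not (y != -9 and (15/4)*lim_1 > k + 3)) -> lim_1 > -1))) and ((not (y < 9 and 3*p > 0)) -> ((not (y != -9 and (15/4)*lim > k + 3)) -> lim > -1))


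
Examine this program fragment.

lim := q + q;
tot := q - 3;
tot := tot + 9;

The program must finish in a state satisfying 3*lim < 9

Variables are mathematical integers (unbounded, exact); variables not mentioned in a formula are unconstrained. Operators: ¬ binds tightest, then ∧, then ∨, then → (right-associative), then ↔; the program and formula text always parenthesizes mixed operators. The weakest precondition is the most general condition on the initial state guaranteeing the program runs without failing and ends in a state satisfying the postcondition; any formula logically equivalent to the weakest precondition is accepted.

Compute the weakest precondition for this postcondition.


Working backward. After the program, 3*lim < 9 must hold.
Before tot := tot + 9: 3*lim < 9
Before tot := q - 3: 3*lim < 9
Before lim := q + q: 6*q < 9
Answer: WP = 6*q < 9


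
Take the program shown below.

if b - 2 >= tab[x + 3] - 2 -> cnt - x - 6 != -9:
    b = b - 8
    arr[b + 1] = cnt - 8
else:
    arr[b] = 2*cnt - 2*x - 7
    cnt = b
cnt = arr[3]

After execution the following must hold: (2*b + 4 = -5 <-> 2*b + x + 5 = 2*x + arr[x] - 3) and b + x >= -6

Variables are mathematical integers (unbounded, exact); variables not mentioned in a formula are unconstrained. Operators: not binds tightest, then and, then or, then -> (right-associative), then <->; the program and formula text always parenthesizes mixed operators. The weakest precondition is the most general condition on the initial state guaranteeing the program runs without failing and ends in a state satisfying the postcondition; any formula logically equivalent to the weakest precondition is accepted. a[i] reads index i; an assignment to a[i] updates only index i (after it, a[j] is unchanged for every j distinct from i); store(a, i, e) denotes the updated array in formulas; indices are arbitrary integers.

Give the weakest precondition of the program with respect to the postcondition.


Working backward. After the program, the postcondition (2*b + 4 = -5 <-> 2*b + x + 5 = 2*x + arr[x] - 3) and b + x >= -6 must hold; in canonical form it is (2*b = -9 <-> 2*b = arr[x] + x - 8) and b + x >= -6.
Before cnt := arr[3]: (2*b = -9 <-> 2*b = arr[x] + x - 8) and b + x >= -6
Then branch requires (2*b = 7 <-> 2*b = store(arr, b - 7, cnt - 8)[x] + x + 8) and b + x >= 2; else branch requires (2*b = -9 <-> 2*b = store(arr, b, 2*cnt - 2*x - 7)[x] + x - 8) and b + x >= -6.
Before the if: ((b >= tab[x + 3] -> cnt != x - 3) -> ((2*b = 7 <-> 2*b = store(arr, b - 7, cnt - 8)[x] + x + 8) and b + x >= 2)) and ((not (b >= tab[x + 3] -> cnt != x - 3)) -> ((2*b = -9 <-> 2*b = store(arr, b, 2*cnt - 2*x - 7)[x] + x - 8) and b + x >= -6))
Answer: WP = ((b >= tab[x + 3] -> cnt != x - 3) -> ((2*b = 7 <-> 2*b = store(arr, b - 7, cnt - 8)[x] + x + 8) and b + x >= 2)) and ((not (b >= tab[x + 3] -> cnt != x - 3)) -> ((2*b = -9 <-> 2*b = store(arr, b, 2*cnt - 2*x - 7)[x] + x - 8) and b + x >= -6))


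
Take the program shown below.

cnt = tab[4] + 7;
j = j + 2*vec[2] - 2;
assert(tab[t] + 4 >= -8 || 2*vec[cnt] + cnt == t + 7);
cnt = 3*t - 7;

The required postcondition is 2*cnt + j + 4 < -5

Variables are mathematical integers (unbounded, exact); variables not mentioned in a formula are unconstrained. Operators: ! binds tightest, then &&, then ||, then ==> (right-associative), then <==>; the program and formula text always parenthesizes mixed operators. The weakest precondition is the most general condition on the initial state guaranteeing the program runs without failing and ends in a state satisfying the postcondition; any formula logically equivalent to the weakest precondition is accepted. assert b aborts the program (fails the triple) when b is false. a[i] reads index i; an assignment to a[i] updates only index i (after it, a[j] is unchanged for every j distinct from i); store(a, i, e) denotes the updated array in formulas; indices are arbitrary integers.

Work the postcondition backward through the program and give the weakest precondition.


Working backward. After the program, the postcondition 2*cnt + j + 4 < -5 must hold; in canonical form it is 2*cnt + j < -9.
Before cnt := 3*t - 7: j + 6*t < 5
Before assert tab[t] + 4 >= -8 || 2*vec[cnt] + cnt == t + 7: (tab[t] >= -12 || 2*vec[cnt] + cnt == t + 7) && j + 6*t < 5
Before j := j + 2*vec[2] - 2: (tab[t] >= -12 || 2*vec[cnt] + cnt == t + 7) && 2*vec[2] + j + 6*t < 7
Before cnt := tab[4] + 7: (tab[t] >= -12 || tab[4] + 2*vec[tab[4] + 7] == t) && 2*vec[2] + j + 6*t < 7
Answer: WP = (tab[t] >= -12 || tab[4] + 2*vec[tab[4] + 7] == t) && 2*vec[2] + j + 6*t < 7


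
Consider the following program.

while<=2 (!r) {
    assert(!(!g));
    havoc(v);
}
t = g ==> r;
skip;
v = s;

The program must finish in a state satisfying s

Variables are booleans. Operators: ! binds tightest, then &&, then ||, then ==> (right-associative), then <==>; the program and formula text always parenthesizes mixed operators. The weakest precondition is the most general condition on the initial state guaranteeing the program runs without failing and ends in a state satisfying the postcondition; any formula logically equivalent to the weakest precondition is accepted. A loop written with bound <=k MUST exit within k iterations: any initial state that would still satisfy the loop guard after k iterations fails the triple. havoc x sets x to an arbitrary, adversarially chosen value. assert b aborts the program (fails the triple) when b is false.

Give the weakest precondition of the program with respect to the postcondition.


Working backward. After the program, s must hold.
Before v := s: s
Before skip: s
Before t := g ==> r: s
Before the loop (bound <=2), unroll the exhaustion recursion (WP_0 = exit-now case; WP_j = one more guarded iteration, up to j = 2):
  WP_0: r && s
  WP_1: ((!r) ==> (g && r && s)) && (r ==> s)
  WP_2: ((!r) ==> (g && ((!r) ==> (g && r && s)) && (r ==> s))) && (r ==> s)
So before the loop: ((!r) ==> (g && ((!r) ==> (g && r && s)) && (r ==> s))) && (r ==> s)
Answer: WP = ((!r) ==> (g && ((!r) ==> (g && r && s)) && (r ==> s))) && (r ==> s)


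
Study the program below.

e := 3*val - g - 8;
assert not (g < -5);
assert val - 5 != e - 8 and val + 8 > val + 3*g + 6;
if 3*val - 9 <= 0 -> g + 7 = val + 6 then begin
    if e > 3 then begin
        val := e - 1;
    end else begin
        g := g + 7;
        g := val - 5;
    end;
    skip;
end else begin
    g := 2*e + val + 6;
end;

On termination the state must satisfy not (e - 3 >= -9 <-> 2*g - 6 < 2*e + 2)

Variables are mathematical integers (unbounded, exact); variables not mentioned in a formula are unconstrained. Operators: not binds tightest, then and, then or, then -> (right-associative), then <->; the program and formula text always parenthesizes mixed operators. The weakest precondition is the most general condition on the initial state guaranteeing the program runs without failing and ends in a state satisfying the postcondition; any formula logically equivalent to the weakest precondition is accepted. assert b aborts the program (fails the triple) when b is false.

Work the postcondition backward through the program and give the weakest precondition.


Working backward. After the program, the postcondition not (e - 3 >= -9 <-> 2*g - 6 < 2*e + 2) must hold; in canonical form it is not (e >= -6 <-> 2*g < 2*e + 8).
Then branch requires (e > 3 -> (not (e >= -6 <-> 2*g < 2*e + 8))) and ((not (e > 3)) -> (not (e >= -6 <-> 2*val < 2*e + 18))); else branch requires not (e >= -6 <-> 2*e + 2*val < -4).
Before the if: ((3*val <= 9 -> g = val - 1) -> ((e > 3 -> (not (e >= -6 <-> 2*g < 2*e + 8))) and ((not (e > 3)) -> (not (e >= -6 <-> 2*val < 2*e + 18))))) and ((not (3*val <= 9 -> g = val - 1)) -> (not (e >= -6 <-> 2*e + 2*val < -4)))
Before assert val - 5 != e - 8 and val + 8 > val + 3*g + 6: val != e - 3 and 3*g < 2 and ((3*val <= 9 -> g = val - 1) -> ((e > 3 -> (not (e >= -6 <-> 2*g < 2*e + 8))) and ((not (e > 3)) -> (not (e >= -6 <-> 2*val < 2*e + 18))))) and ((not (3*val <= 9 -> g = val - 1)) -> (not (e >= -6 <-> 2*e + 2*val < -4)))
Before assert not (g < -5): (not (g < -5)) and val != e - 3 and 3*g < 2 and ((3*val <= 9 -> g = val - 1) -> ((e > 3 -> (not (e >= -6 <-> 2*g < 2*e + 8))) and ((not (e > 3)) -> (not (e >= -6 <-> 2*val < 2*e + 18))))) and ((not (3*val <= 9 -> g = val - 1)) -> (not (e >= -6 <-> 2*e + 2*val < -4)))
Before e := 3*val - g - 8: (not (g < -5)) and g != 2*val - 11 and 3*g < 2 and ((3*val <= 9 -> g = val - 1) -> ((3*val > g + 11 -> (not (3*val >= g + 2 <-> 4*g < 6*val - 8))) and ((not (3*val > g + 11)) -> (not (3*val >= g + 2 <-> 2*g < 4*val + 2))))) and ((not (3*val <= 9 -> g = val - 1)) -> (not (3*val >= g + 2 <-> 8*val < 2*g + 12)))
Answer: WP = (not (g < -5)) and g != 2*val - 11 and 3*g < 2 and ((3*val <= 9 -> g = val - 1) -> ((3*val > g + 11 -> (not (3*val >= g + 2 <-> 4*g < 6*val - 8))) and ((not (3*val > g + 11)) -> (not (3*val >= g + 2 <-> 2*g < 4*val + 2))))) and ((not (3*val <= 9 -> g = val - 1)) -> (not (3*val >= g + 2 <-> 8*val < 2*g + 12)))


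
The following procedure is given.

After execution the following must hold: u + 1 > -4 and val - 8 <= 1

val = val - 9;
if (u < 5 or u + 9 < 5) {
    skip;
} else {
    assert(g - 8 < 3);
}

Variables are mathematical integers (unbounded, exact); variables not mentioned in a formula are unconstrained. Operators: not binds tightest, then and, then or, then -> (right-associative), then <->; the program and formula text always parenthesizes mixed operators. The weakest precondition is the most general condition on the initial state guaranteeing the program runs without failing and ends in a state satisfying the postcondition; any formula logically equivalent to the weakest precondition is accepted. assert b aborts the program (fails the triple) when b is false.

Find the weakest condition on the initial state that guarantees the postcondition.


Working backward. After the program, the postcondition u + 1 > -4 and val - 8 <= 1 must hold; in canonical form it is u > -5 and val <= 9.
Then branch requires u > -5 and val <= 9; else branch requires g < 11 and u > -5 and val <= 9.
Before the if: ((u < 5 or u < -4) -> (u > -5 and val <= 9)) and ((not (u < 5 or u < -4)) -> (g < 11 and u > -5 and val <= 9))
Before val := val - 9: ((u < 5 or u < -4) -> (u > -5 and val <= 18)) and ((not (u < 5 or u < -4)) -> (g < 11 and u > -5 and val <= 18))
Answer: WP = ((u < 5 or u < -4) -> (u > -5 and val <= 18)) and ((not (u < 5 or u < -4)) -> (g < 11 and u > -5 and val <= 18))


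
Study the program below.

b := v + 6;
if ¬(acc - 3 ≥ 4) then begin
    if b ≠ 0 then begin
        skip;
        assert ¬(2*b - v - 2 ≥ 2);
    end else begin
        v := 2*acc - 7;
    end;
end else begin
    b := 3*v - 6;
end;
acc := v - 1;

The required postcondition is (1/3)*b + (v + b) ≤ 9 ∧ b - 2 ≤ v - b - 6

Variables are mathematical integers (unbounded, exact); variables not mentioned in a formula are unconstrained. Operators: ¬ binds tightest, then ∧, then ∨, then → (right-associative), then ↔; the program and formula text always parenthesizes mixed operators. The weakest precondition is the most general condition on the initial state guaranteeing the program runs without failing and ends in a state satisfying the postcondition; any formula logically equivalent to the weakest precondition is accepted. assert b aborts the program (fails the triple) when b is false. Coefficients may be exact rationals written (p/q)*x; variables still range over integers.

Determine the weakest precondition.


Working backward. After the program, the postcondition (1/3)*b + (v + b) ≤ 9 ∧ b - 2 ≤ v - b - 6 must hold; in canonical form it is (4/3)*b + v ≤ 9 ∧ 2*b ≤ v - 4.
Before acc := v - 1: (4/3)*b + v ≤ 9 ∧ 2*b ≤ v - 4
Then branch requires (b ≠ 0 → ((¬(2*b ≥ v + 4)) ∧ (4/3)*b + v ≤ 9 ∧ 2*b ≤ v - 4)) ∧ ((¬(b ≠ 0)) → (2*acc + (4/3)*b ≤ 16 ∧ 2*b ≤ 2*acc - 11)); else branch requires 5*v ≤ 17 ∧ 5*v ≤ 8.
Before the if: ((¬(acc ≥ 7)) → ((b ≠ 0 → ((¬(2*b ≥ v + 4)) ∧ (4/3)*b + v ≤ 9 ∧ 2*b ≤ v - 4)) ∧ ((¬(b ≠ 0)) → (2*acc + (4/3)*b ≤ 16 ∧ 2*b ≤ 2*acc - 11)))) ∧ (acc ≥ 7 → (5*v ≤ 17 ∧ 5*v ≤ 8))
Before b := v + 6: ((¬(acc ≥ 7)) → ((v ≠ -6 → ((¬(v ≥ -8)) ∧ (7/3)*v ≤ 1 ∧ v ≤ -16)) ∧ ((¬(v ≠ -6)) → (2*acc + (4/3)*v ≤ 8 ∧ 2*v ≤ 2*acc - 23)))) ∧ (acc ≥ 7 → (5*v ≤ 17 ∧ 5*v ≤ 8))
Answer: WP = ((¬(acc ≥ 7)) → ((v ≠ -6 → ((¬(v ≥ -8)) ∧ (7/3)*v ≤ 1 ∧ v ≤ -16)) ∧ ((¬(v ≠ -6)) → (2*acc + (4/3)*v ≤ 8 ∧ 2*v ≤ 2*acc - 23)))) ∧ (acc ≥ 7 → (5*v ≤ 17 ∧ 5*v ≤ 8))


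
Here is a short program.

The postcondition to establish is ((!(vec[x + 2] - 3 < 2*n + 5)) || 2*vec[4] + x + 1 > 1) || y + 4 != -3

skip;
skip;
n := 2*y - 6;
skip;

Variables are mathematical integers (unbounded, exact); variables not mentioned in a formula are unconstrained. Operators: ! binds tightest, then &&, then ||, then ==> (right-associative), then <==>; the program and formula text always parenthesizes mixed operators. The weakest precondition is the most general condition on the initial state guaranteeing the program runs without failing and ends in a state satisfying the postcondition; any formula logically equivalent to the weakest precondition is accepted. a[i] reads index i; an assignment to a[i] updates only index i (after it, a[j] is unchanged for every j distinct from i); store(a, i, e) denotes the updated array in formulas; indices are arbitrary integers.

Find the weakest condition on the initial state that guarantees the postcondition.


Working backward. After the program, the postcondition ((!(vec[x + 2] - 3 < 2*n + 5)) || 2*vec[4] + x + 1 > 1) || y + 4 != -3 must hold; in canonical form it is (!(vec[x + 2] < 2*n + 8)) || 2*vec[4] + x > 0 || y != -7.
Before skip: (!(vec[x + 2] < 2*n + 8)) || 2*vec[4] + x > 0 || y != -7
Before n := 2*y - 6: (!(vec[x + 2] < 4*y - 4)) || 2*vec[4] + x > 0 || y != -7
Before skip: (!(vec[x + 2] < 4*y - 4)) || 2*vec[4] + x > 0 || y != -7
Before skip: (!(vec[x + 2] < 4*y - 4)) || 2*vec[4] + x > 0 || y != -7
Answer: WP = (!(vec[x + 2] < 4*y - 4)) || 2*vec[4] + x > 0 || y != -7


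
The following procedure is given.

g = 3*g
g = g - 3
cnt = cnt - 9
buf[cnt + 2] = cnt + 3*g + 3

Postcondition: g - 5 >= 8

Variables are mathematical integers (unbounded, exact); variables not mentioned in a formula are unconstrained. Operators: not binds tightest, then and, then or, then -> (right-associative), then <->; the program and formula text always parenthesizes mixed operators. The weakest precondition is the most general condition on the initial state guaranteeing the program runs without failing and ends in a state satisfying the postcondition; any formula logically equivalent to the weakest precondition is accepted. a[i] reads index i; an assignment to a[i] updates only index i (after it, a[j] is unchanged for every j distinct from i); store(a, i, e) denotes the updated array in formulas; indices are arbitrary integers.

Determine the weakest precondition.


Working backward. After the program, the postcondition g - 5 >= 8 must hold; in canonical form it is g >= 13.
Before buf[cnt + 2] := cnt + 3*g + 3: g >= 13
Before cnt := cnt - 9: g >= 13
Before g := g - 3: g >= 16
Before g := 3*g: 3*g >= 16
Answer: WP = 3*g >= 16


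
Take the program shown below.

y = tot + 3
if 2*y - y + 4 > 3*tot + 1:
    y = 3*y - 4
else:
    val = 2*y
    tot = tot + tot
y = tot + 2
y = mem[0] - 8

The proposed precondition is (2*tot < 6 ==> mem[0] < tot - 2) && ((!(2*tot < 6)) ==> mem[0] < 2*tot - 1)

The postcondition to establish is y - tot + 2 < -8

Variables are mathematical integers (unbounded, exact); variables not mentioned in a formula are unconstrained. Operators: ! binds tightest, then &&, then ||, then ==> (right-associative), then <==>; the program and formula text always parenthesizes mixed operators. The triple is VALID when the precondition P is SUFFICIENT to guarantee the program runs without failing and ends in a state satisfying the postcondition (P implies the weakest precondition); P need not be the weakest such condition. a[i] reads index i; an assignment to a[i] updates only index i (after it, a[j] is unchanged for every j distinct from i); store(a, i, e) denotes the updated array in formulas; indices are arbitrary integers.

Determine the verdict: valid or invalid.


Working backward. After the program, the postcondition y - tot + 2 < -8 must hold; in canonical form it is y < tot - 10.
Before y := mem[0] - 8: mem[0] < tot - 2
Before y := tot + 2: mem[0] < tot - 2
Then branch requires mem[0] < tot - 2; else branch requires mem[0] < 2*tot - 2.
Before the if: (y > 3*tot - 3 ==> mem[0] < tot - 2) && ((!(y > 3*tot - 3)) ==> mem[0] < 2*tot - 2)
Before y := tot + 3: (2*tot < 6 ==> mem[0] < tot - 2) && ((!(2*tot < 6)) ==> mem[0] < 2*tot - 2)
The weakest precondition is (2*tot < 6 ==> mem[0] < tot - 2) && ((!(2*tot < 6)) ==> mem[0] < 2*tot - 2).
Check whether (2*tot < 6 ==> mem[0] < tot - 2) && ((!(2*tot < 6)) ==> mem[0] < 2*tot - 1) implies it.
Countermodel: at the initial state mem = {[0] = 4, elsewhere 4}, tot = 3, the precondition holds but the weakest precondition fails.
Answer: invalid


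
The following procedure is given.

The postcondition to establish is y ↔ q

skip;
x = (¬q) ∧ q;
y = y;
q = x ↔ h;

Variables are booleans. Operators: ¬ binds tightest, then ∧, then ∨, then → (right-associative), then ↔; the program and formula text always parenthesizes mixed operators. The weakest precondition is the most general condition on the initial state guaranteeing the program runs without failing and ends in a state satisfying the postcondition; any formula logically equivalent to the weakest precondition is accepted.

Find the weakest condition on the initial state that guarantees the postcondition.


Working backward. After the program, y ↔ q must hold.
Before q := x ↔ h: y ↔ (x ↔ h)
Before y := y: y ↔ (x ↔ h)
Before x := (¬q) ∧ q: y ↔ (¬h)
Before skip: y ↔ (¬h)
Answer: WP = y ↔ (¬h)


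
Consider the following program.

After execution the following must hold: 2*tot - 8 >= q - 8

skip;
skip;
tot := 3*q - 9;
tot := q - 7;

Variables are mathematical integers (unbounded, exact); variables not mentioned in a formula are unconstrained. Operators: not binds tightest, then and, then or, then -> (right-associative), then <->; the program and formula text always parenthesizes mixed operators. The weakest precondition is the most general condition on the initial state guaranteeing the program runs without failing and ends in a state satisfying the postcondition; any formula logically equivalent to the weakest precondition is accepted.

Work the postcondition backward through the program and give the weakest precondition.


Working backward. After the program, the postcondition 2*tot - 8 >= q - 8 must hold; in canonical form it is 2*tot >= q.
Before tot := q - 7: q >= 14
Before tot := 3*q - 9: q >= 14
Before skip: q >= 14
Before skip: q >= 14
Answer: WP = q >= 14


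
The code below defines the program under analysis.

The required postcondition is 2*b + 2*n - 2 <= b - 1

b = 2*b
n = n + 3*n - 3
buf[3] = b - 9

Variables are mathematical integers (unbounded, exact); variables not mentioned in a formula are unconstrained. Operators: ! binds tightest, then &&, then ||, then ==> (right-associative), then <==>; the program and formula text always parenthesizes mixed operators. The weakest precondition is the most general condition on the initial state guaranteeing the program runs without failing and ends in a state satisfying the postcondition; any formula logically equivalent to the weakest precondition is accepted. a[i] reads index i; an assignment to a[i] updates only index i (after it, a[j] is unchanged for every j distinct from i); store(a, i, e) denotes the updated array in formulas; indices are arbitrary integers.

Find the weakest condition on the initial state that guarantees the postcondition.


Working backward. After the program, the postcondition 2*b + 2*n - 2 <= b - 1 must hold; in canonical form it is b + 2*n <= 1.
Before buf[3] := b - 9: b + 2*n <= 1
Before n := n + 3*n - 3: b + 8*n <= 7
Before b := 2*b: 2*b + 8*n <= 7
Answer: WP = 2*b + 8*n <= 7


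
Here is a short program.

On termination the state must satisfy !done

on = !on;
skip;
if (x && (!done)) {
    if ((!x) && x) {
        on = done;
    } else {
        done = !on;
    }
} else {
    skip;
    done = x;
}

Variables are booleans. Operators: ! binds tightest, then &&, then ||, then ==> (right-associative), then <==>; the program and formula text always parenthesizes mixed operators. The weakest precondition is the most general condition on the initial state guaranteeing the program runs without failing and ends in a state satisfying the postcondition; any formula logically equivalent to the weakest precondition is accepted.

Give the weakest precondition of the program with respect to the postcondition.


Working backward. After the program, !done must hold.
Then branch requires on; else branch requires !x.
Before the if: ((x && (!done)) ==> on) && ((!(x && (!done))) ==> (!x))
Before skip: ((x && (!done)) ==> on) && ((!(x && (!done))) ==> (!x))
Before on := !on: ((x && (!done)) ==> (!on)) && ((!(x && (!done))) ==> (!x))
Answer: WP = ((x && (!done)) ==> (!on)) && ((!(x && (!done))) ==> (!x))


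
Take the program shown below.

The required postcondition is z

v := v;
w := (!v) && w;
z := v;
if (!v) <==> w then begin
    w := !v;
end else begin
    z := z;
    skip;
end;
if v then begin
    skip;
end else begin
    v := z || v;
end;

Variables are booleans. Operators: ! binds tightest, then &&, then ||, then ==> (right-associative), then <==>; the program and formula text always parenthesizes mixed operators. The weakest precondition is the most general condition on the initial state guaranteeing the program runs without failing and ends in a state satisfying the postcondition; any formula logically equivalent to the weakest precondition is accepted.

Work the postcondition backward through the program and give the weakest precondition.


Working backward. After the program, z must hold.
Then branch requires z; else branch requires z.
Before the if: (v ==> z) && ((!v) ==> z)
Then branch requires (v ==> z) && ((!v) ==> z); else branch requires (v ==> z) && ((!v) ==> z).
Before the if: (((!v) <==> w) ==> ((v ==> z) && ((!v) ==> z))) && ((!((!v) <==> w)) ==> ((v ==> z) && ((!v) ==> z)))
Before z := v: (((!v) <==> w) ==> ((!v) ==> v)) && ((!((!v) <==> w)) ==> ((!v) ==> v))
Before w := (!v) && w: (((!v) <==> ((!v) && w)) ==> ((!v) ==> v)) && ((!((!v) <==> ((!v) && w))) ==> ((!v) ==> v))
Before v := v: (((!v) <==> ((!v) && w)) ==> ((!v) ==> v)) && ((!((!v) <==> ((!v) && w))) ==> ((!v) ==> v))
Answer: WP = (((!v) <==> ((!v) && w)) ==> ((!v) ==> v)) && ((!((!v) <==> ((!v) && w))) ==> ((!v) ==> v))
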